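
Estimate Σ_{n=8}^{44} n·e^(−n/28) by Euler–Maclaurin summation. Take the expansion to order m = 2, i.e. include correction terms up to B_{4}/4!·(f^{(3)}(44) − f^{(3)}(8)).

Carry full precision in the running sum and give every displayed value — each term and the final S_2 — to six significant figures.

S_2 ≈ 346.191

The integral term ∫_8^44 x·e^(−x/28) dx = 338.669.
Boundary: ½(f(8) + f(44)) = ½(6.01182 + 9.14092) = 7.57637.
Running total after boundary: 346.245.
Correction k=1: B_{2}/2! · (f^{(1)}(44) − f^{(1)}(8)) = 1/12 · (-0.118713 − 0.536769) = -0.0546236.
Partial sum through k=1: 346.191.
Correction k=2: B_{4}/4! · (f^{(3)}(44) − f^{(3)}(8)) = −1/720 · (0.000378550 − 0.00260169) = 3.08769e-06.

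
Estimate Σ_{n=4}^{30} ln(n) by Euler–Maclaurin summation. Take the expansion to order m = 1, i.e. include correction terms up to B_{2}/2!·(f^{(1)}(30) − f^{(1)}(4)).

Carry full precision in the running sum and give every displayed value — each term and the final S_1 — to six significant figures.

S_1 ≈ 72.8664

Integral: ∫_4^30 ln(x) dx = 70.4907.
½[f(4) + f(30)] = ½[1.38629 + 3.40120] = 2.39375.
So far: 72.8845.
Order-1 term: 1/12 · (0.0333333 − 0.250000) = -0.0180556.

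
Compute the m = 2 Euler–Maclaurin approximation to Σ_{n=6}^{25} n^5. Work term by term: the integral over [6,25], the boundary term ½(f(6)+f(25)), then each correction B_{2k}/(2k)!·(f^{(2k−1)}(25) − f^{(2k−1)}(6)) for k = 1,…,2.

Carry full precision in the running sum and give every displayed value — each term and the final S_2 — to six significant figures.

Integral: ∫_6^25 x^5 dx = 4.06823e+07.
Boundary: ½(f(6) + f(25)) = ½(7776.00 + 9.76562e+06) = 4.88670e+06.
So far: 4.55690e+07.
k=1: B_{2}/(2)! × [f^{(1)}(25) − f^{(1)}(6)] = 1/12 × (1.95312e+06 − 6480.00) = 162220.
Partial sum through k=1: 4.57312e+07.
k=2: B_{4}/(4)! × [f^{(3)}(25) − f^{(3)}(6)] = −1/720 × (37500.0 − 2160.00) = -49.0833.

S_2 ≈ 4.57312e+07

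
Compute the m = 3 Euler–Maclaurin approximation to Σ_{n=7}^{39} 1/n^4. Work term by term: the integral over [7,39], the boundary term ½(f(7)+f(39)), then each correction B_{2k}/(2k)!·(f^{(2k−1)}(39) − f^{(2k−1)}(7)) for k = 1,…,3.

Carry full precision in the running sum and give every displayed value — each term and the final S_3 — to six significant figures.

S_3 ≈ 0.00119429

∫_7^39 1/x^4 dx evaluates to 0.000966198.
Endpoint term: (f(7) + f(39))/2 = (0.000416493 + 4.32257e-07)/2 = 0.000208463.
Integral + boundary = 0.00117466.
Correction k=1: B_{2}/2! · (f^{(1)}(39) − f^{(1)}(7)) = 1/12 · (-4.43340e-08 − (-0.000237996)) = 1.98293e-05.
Partial sum through k=1: 0.00119449.
Correction k=2: B_{4}/4! · (f^{(3)}(39) − f^{(3)}(7)) = −1/720 · (-8.74438e-10 − (-0.000145712)) = -2.02376e-07.
Partial sum through k=2: 0.00119429.
Correction k=3: B_{6}/6! · (f^{(5)}(39) − f^{(5)}(7)) = 1/30240 · (-3.21950e-11 − (-0.000166528)) = 5.50687e-09.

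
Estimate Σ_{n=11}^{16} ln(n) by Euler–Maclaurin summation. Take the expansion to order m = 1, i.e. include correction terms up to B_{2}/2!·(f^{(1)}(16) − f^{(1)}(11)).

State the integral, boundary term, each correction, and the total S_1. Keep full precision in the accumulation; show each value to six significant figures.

∫_11^16 ln(x) dx evaluates to 12.9846.
½[f(11) + f(16)] = ½[2.39790 + 2.77259] = 2.58524.
Integral + boundary = 15.5698.
k=1: B_{2}/(2)! × [f^{(1)}(16) − f^{(1)}(11)] = 1/12 × (0.0625000 − 0.0909091) = -0.00236742.

S_1 ≈ 15.5674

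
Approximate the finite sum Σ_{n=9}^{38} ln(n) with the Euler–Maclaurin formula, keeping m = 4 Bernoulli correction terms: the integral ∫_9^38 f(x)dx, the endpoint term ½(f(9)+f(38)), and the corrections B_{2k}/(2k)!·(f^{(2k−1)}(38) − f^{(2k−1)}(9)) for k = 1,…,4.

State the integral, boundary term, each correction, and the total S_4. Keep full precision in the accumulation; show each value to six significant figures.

S_4 ≈ 92.3636

The integral term ∫_9^38 ln(x) dx = 89.4533.
Boundary: ½(f(9) + f(38)) = ½(2.19722 + 3.63759) = 2.91741.
Integral + boundary = 92.3707.
Correction k=1: B_{2}/2! · (f^{(1)}(38) − f^{(1)}(9)) = 1/12 · (0.0263158 − 0.111111) = -0.00706628.
Partial sum through k=1: 92.3636.
Correction k=2: B_{4}/4! · (f^{(3)}(38) − f^{(3)}(9)) = −1/720 · (3.64485e-05 − 0.00274348) = 3.75977e-06.
Partial sum through k=2: 92.3636.
Correction k=3: B_{6}/6! · (f^{(5)}(38) − f^{(5)}(9)) = 1/30240 · (3.02896e-07 − 0.000406442) = -1.34305e-08.
Partial sum through k=3: 92.3636.
Correction k=4: B_{8}/8! · (f^{(7)}(38) − f^{(7)}(9)) = −1/1209600 · (6.29285e-09 − 0.000150534) = 1.24444e-10.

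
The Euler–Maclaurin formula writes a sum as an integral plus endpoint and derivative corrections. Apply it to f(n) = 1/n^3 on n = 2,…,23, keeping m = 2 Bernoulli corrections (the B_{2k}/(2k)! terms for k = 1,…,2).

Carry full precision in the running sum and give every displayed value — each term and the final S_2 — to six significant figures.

S_2 ≈ 0.200918

The integral term ∫_2^23 1/x^3 dx = 0.124055.
½[f(2) + f(23)] = ½[0.125000 + 8.21895e-05] = 0.0625411.
Integral + boundary = 0.186596.
k=1: B_{2}/(2)! × [f^{(1)}(23) − f^{(1)}(2)] = 1/12 × (-1.07204e-05 − (-0.187500)) = 0.0156241.
Partial sum through k=1: 0.202220.
k=2: B_{4}/(4)! × [f^{(3)}(23) − f^{(3)}(2)] = −1/720 × (-4.05307e-07 − (-0.937500)) = -0.00130208.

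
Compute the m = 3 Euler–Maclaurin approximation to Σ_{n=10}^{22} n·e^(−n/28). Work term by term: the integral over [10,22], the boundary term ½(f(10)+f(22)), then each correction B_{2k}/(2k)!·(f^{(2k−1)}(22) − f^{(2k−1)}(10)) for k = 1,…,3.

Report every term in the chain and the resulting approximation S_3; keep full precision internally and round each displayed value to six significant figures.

The integral term ∫_10^22 x·e^(−x/28) dx = 106.340.
½[f(10) + f(22)] = ½[6.99673 + 10.0275] = 8.51210.
Running total after boundary: 114.852.
Correction k=1: B_{2}/2! · (f^{(1)}(22) − f^{(1)}(10)) = 1/12 · (0.0976701 − 0.449789) = -0.0293433.
Partial sum through k=1: 114.823.
Correction k=2: B_{4}/4! · (f^{(3)}(22) − f^{(3)}(10)) = −1/720 · (0.00128732 − 0.00235859) = 1.48788e-06.
Partial sum through k=2: 114.823.
Correction k=3: B_{6}/6! · (f^{(5)}(22) − f^{(5)}(10)) = 1/30240 · (3.12508e-06 − 5.28504e-06) = -7.14273e-11.

S_3 ≈ 114.823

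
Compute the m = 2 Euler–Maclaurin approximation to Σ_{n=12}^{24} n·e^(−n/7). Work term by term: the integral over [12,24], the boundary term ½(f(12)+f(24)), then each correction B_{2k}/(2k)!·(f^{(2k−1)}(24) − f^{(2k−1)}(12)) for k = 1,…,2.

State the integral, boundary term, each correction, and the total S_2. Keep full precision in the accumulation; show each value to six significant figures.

∫_12^24 x·e^(−x/7) dx evaluates to 16.9143.
Boundary: ½(f(12) + f(24)) = ½(2.16111 + 0.778398) = 1.46975.
Running total after boundary: 18.3840.
Order-1 term: 1/12 · (-0.0787664 − (-0.128637)) = 0.00415591.
Running total after k=1: 18.3882.
Order-2 term: −1/720 · (-0.000283673 − 0.00472545) = 6.95712e-06.

S_2 ≈ 18.3882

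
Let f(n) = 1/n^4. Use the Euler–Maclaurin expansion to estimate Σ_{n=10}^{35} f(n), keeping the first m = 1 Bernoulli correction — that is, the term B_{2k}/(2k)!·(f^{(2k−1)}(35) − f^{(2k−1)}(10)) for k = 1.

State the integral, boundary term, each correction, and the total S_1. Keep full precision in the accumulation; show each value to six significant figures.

The integral term ∫_10^35 1/x^4 dx = 0.000325559.
½[f(10) + f(35)] = ½[0.000100000 + 6.66389e-07] = 5.03332e-05.
Integral + boundary = 0.000375892.
Correction k=1: B_{2}/2! · (f^{(1)}(35) − f^{(1)}(10)) = 1/12 · (-7.61587e-08 − (-4.00000e-05)) = 3.32699e-06.

S_1 ≈ 0.000379219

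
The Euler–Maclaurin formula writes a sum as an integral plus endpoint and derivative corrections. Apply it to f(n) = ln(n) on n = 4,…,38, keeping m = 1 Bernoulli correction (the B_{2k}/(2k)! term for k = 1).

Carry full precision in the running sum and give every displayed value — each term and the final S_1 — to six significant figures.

The integral term ∫_4^38 ln(x) dx = 98.6831.
Endpoint term: (f(4) + f(38))/2 = (1.38629 + 3.63759)/2 = 2.51194.
So far: 101.195.
k=1: B_{2}/(2)! × [f^{(1)}(38) − f^{(1)}(4)] = 1/12 × (0.0263158 − 0.250000) = -0.0186404.

S_1 ≈ 101.176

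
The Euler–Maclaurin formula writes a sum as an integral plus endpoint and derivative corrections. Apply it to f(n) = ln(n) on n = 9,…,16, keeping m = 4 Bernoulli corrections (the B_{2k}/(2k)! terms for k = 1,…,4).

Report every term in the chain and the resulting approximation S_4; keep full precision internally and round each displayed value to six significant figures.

∫_9^16 ln(x) dx evaluates to 17.5864.
Boundary: ½(f(9) + f(16)) = ½(2.19722 + 2.77259) = 2.48491.
Integral + boundary = 20.0713.
k=1: B_{2}/(2)! × [f^{(1)}(16) − f^{(1)}(9)] = 1/12 × (0.0625000 − 0.111111) = -0.00405093.
Running total after k=1: 20.0673.
k=2: B_{4}/(4)! × [f^{(3)}(16) − f^{(3)}(9)] = −1/720 × (0.000488281 − 0.00274348) = 3.13223e-06.
Running total after k=2: 20.0673.
k=3: B_{6}/(6)! × [f^{(5)}(16) − f^{(5)}(9)] = 1/30240 × (2.28882e-05 − 0.000406442) = -1.26837e-08.
Running total after k=3: 20.0673.
k=4: B_{8}/(8)! × [f^{(7)}(16) − f^{(7)}(9)] = −1/1209600 × (2.68221e-06 − 0.000150534) = 1.22232e-10.

S_4 ≈ 20.0673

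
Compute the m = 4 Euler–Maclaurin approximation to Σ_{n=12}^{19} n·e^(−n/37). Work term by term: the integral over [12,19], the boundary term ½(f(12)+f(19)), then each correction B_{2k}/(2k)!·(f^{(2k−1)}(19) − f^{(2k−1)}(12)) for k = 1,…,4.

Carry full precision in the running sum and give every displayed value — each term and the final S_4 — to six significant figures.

∫_12^19 x·e^(−x/37) dx evaluates to 70.9646.
½[f(12) + f(19)] = ½[8.67619 + 11.3694] = 10.0228.
Integral + boundary = 80.9874.
k=1: B_{2}/(2)! × [f^{(1)}(19) − f^{(1)}(12)] = 1/12 × (0.291108 − 0.488524) = -0.0164513.
Running total after k=1: 80.9709.
k=2: B_{4}/(4)! × [f^{(3)}(19) − f^{(3)}(12)] = −1/720 × (0.00108684 − 0.00141312) = 4.53158e-07.
Running total after k=2: 80.9709.
k=3: B_{6}/(6)! × [f^{(5)}(19) − f^{(5)}(12)] = 1/30240 × (1.43246e-06 − 1.80379e-06) = -1.22792e-11.
Running total after k=3: 80.9709.
k=4: B_{8}/(8)! × [f^{(7)}(19) − f^{(7)}(12)] = −1/1209600 × (1.51281e-09 − 1.88119e-09) = 3.04551e-16.

S_4 ≈ 80.9709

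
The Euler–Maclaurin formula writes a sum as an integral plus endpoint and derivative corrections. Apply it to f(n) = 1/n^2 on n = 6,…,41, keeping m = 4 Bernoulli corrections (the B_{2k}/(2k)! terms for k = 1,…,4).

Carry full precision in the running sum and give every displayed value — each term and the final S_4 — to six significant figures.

∫_6^41 1/x^2 dx evaluates to 0.142276.
Endpoint term: (f(6) + f(41))/2 = (0.0277778 + 0.000594884)/2 = 0.0141863.
So far: 0.156463.
Correction k=1: B_{2}/2! · (f^{(1)}(41) − f^{(1)}(6)) = 1/12 · (-2.90187e-05 − (-0.00925926)) = 0.000769187.
Partial sum through k=1: 0.157232.
Correction k=2: B_{4}/4! · (f^{(3)}(41) − f^{(3)}(6)) = −1/720 · (-2.07153e-07 − (-0.00308642)) = -4.28641e-06.
Partial sum through k=2: 0.157228.
Correction k=3: B_{6}/6! · (f^{(5)}(41) − f^{(5)}(6)) = 1/30240 · (-3.69697e-09 − (-0.00257202)) = 8.50533e-08.
Partial sum through k=3: 0.157228.
Correction k=4: B_{8}/8! · (f^{(7)}(41) − f^{(7)}(6)) = −1/1209600 · (-1.23159e-10 − (-0.00400091)) = -3.30763e-09.

S_4 ≈ 0.157228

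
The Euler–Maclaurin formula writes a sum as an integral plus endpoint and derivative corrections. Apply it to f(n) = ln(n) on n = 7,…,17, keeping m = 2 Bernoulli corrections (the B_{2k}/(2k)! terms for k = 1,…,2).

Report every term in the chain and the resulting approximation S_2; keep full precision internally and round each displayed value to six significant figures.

S_2 ≈ 26.9258

∫_7^17 ln(x) dx evaluates to 24.5433.
Endpoint term: (f(7) + f(17))/2 = (1.94591 + 2.83321)/2 = 2.38956.
Running total after boundary: 26.9328.
k=1: B_{2}/(2)! × [f^{(1)}(17) − f^{(1)}(7)] = 1/12 × (0.0588235 − 0.142857) = -0.00700280.
Partial sum through k=1: 26.9258.
k=2: B_{4}/(4)! × [f^{(3)}(17) − f^{(3)}(7)] = −1/720 × (0.000407083 − 0.00583090) = 7.53308e-06.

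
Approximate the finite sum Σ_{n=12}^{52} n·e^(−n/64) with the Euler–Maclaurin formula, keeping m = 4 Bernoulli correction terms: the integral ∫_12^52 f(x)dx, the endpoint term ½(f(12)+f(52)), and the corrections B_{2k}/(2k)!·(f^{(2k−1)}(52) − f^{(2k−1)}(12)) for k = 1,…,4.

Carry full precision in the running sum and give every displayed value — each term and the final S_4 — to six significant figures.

S_4 ≈ 754.480

Integral: ∫_12^52 x·e^(−x/64) dx = 738.018.
Endpoint term: (f(12) + f(52))/2 = (9.94835 + 23.0749)/2 = 16.5116.
Running total after boundary: 754.529.
Order-1 term: 1/12 · (0.0832026 − 0.673586) = -0.0491986.
Running total after k=1: 754.480.
Order-2 term: −1/720 · (0.000236987 − 0.000569249) = 4.61476e-07.
Running total after k=2: 754.480.
Order-3 term: 1/30240 · (1.10757e-07 − 2.37805e-07) = -4.20132e-12.
Running total after k=3: 754.480.
Order-4 term: −1/1209600 · (3.99550e-11 − 8.21857e-11) = 3.49130e-17.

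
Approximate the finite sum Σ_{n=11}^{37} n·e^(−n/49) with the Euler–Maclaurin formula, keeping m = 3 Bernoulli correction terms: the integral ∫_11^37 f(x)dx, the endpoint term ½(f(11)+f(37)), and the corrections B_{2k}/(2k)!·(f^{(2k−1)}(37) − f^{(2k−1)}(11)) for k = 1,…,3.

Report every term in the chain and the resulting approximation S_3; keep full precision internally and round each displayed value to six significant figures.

S_3 ≈ 381.459

The integral term ∫_11^37 x·e^(−x/49) dx = 368.413.
½[f(11) + f(37)] = ½[8.78816 + 17.3886] = 13.0884.
Running total after boundary: 381.502.
k=1: B_{2}/(2)! × [f^{(1)}(37) − f^{(1)}(11)] = 1/12 × (0.115093 − 0.619574) = -0.0420401.
Running total after k=1: 381.459.
k=2: B_{4}/(4)! × [f^{(3)}(37) − f^{(3)}(11)] = −1/720 × (0.000439408 − 0.000923541) = 6.72407e-07.
Running total after k=2: 381.459.
k=3: B_{6}/(6)! × [f^{(5)}(37) − f^{(5)}(11)] = 1/30240 × (3.46056e-07 − 6.61821e-07) = -1.04420e-11.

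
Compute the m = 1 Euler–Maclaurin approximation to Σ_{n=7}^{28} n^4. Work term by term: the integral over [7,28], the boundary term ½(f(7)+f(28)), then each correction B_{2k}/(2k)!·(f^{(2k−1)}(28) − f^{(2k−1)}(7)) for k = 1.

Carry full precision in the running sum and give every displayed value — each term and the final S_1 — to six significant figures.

Integral: ∫_7^28 x^4 dx = 3.43871e+06.
½[f(7) + f(28)] = ½[2401.00 + 614656] = 308528.
So far: 3.74724e+06.
k=1: B_{2}/(2)! × [f^{(1)}(28) − f^{(1)}(7)] = 1/12 × (87808.0 − 1372.00) = 7203.00.

S_1 ≈ 3.75444e+06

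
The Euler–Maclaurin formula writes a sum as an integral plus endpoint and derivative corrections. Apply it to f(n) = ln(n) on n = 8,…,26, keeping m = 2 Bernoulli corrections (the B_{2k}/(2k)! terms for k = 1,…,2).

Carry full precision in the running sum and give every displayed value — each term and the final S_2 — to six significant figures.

S_2 ≈ 52.7365

Integral: ∫_8^26 ln(x) dx = 50.0750.
Boundary: ½(f(8) + f(26)) = ½(2.07944 + 3.25810) = 2.66877.
So far: 52.7437.
Correction k=1: B_{2}/2! · (f^{(1)}(26) − f^{(1)}(8)) = 1/12 · (0.0384615 − 0.125000) = -0.00721154.
Running total after k=1: 52.7365.
Correction k=2: B_{4}/4! · (f^{(3)}(26) − f^{(3)}(8)) = −1/720 · (0.000113792 − 0.00390625) = 5.26730e-06.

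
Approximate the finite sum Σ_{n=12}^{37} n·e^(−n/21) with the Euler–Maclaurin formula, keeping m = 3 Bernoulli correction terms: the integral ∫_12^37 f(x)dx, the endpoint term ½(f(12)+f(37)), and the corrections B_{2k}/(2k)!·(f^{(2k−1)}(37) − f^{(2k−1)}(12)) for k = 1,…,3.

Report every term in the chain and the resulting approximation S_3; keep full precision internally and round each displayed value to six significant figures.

Integral: ∫_12^37 x·e^(−x/21) dx = 182.198.
Endpoint term: (f(12) + f(37))/2 = (6.77662 + 6.35355)/2 = 6.56508.
Running total after boundary: 188.763.
k=1: B_{2}/(2)! × [f^{(1)}(37) − f^{(1)}(12)] = 1/12 × (-0.130832 − 0.242022) = -0.0310712.
Running total after k=1: 188.732.
k=2: B_{4}/(4)! × [f^{(3)}(37) − f^{(3)}(12)] = −1/720 × (0.000482092 − 0.00310988) = 3.64971e-06.
Running total after k=2: 188.732.
k=3: B_{6}/(6)! × [f^{(5)}(37) − f^{(5)}(12)] = 1/30240 × (2.85908e-06 − 1.28593e-05) = -3.30696e-10.

S_3 ≈ 188.732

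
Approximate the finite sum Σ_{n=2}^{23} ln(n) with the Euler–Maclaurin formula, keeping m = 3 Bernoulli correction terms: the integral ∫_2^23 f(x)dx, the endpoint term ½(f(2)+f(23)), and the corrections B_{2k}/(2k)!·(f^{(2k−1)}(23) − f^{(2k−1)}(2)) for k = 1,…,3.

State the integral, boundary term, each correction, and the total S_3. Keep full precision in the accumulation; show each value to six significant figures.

Integral: ∫_2^23 ln(x) dx = 49.7301.
Boundary: ½(f(2) + f(23)) = ½(0.693147 + 3.13549) = 1.91432.
Integral + boundary = 51.6444.
Order-1 term: 1/12 · (0.0434783 − 0.500000) = -0.0380435.
Partial sum through k=1: 51.6063.
Order-2 term: −1/720 · (0.000164379 − 0.250000) = 0.000346994.
Partial sum through k=2: 51.6067.
Order-3 term: 1/30240 · (3.72883e-06 − 0.750000) = -2.48015e-05.

S_3 ≈ 51.6067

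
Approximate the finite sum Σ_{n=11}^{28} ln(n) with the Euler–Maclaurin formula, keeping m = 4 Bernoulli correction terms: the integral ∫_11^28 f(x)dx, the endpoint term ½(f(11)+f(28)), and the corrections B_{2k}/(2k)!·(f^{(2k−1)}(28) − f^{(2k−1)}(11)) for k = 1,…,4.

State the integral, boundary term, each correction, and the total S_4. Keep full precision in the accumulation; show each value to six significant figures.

S_4 ≈ 52.7853

Integral: ∫_11^28 ln(x) dx = 49.9249.
Endpoint term: (f(11) + f(28))/2 = (2.39790 + 3.33220)/2 = 2.86505.
Running total after boundary: 52.7899.
Order-1 term: 1/12 · (0.0357143 − 0.0909091) = -0.00459957.
Partial sum through k=1: 52.7853.
Order-2 term: −1/720 · (9.11079e-05 − 0.00150263) = 1.96045e-06.
Partial sum through k=2: 52.7853.
Order-3 term: 1/30240 · (1.39451e-06 − 0.000149021) = -4.88183e-09.
Partial sum through k=3: 52.7853.
Order-4 term: −1/1209600 · (5.33613e-08 − 3.69474e-05) = 3.05010e-11.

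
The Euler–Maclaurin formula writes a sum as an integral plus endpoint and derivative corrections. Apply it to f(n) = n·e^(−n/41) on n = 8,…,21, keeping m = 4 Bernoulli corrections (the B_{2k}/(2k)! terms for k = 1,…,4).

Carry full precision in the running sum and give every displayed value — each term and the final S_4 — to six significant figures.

S_4 ≈ 139.312

The integral term ∫_8^21 x·e^(−x/41) dx = 129.761.
Endpoint term: (f(8) + f(21))/2 = (6.58187 + 12.5828)/2 = 9.58232.
So far: 139.343.
Correction k=1: B_{2}/2! · (f^{(1)}(21) − f^{(1)}(8)) = 1/12 · (0.292282 − 0.662201) = -0.0308265.
Partial sum through k=1: 139.312.
Correction k=2: B_{4}/4! · (f^{(3)}(21) − f^{(3)}(8)) = −1/720 · (0.000886758 − 0.00137280) = 6.75052e-07.
Partial sum through k=2: 139.312.
Correction k=3: B_{6}/6! · (f^{(5)}(21) − f^{(5)}(8)) = 1/30240 · (9.51601e-07 − 1.39896e-06) = -1.47937e-11.
Partial sum through k=3: 139.312.
Correction k=4: B_{8}/8! · (f^{(7)}(21) − f^{(7)}(8)) = −1/1209600 · (8.18373e-10 − 1.17863e-09) = 2.97830e-16.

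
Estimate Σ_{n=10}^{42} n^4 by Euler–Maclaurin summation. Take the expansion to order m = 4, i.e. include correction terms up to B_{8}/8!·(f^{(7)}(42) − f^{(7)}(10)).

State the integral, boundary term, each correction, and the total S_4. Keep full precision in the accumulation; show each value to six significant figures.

The integral term ∫_10^42 x^4 dx = 2.61182e+07.
Boundary: ½(f(10) + f(42)) = ½(10000.0 + 3.11170e+06) = 1.56085e+06.
Integral + boundary = 2.76791e+07.
Order-1 term: 1/12 · (296352 − 4000.00) = 24362.7.
After k=1: 2.77035e+07.
Order-2 term: −1/720 · (1008.00 − 240.000) = -1.06667.
After k=2: 2.77035e+07.
Order-3 term: 1/30240 · (0.00000 − 0.00000) = 0.00000.
After k=3: 2.77035e+07.
Order-4 term: −1/1209600 · (0.00000 − 0.00000) = 0.00000.

S_4 ≈ 2.77035e+07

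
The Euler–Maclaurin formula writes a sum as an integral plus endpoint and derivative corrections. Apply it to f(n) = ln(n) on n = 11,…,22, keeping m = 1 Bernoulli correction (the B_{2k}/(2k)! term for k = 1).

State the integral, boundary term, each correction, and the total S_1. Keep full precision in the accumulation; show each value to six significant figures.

S_1 ≈ 33.3668

Integral: ∫_11^22 ln(x) dx = 30.6261.
½[f(11) + f(22)] = ½[2.39790 + 3.09104] = 2.74447.
So far: 33.3706.
Correction k=1: B_{2}/2! · (f^{(1)}(22) − f^{(1)}(11)) = 1/12 · (0.0454545 − 0.0909091) = -0.00378788.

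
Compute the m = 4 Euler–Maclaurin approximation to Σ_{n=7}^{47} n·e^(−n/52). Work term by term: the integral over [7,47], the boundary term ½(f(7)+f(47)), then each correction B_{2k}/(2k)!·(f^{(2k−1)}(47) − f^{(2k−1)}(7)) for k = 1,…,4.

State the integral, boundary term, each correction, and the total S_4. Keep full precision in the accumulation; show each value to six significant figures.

Integral: ∫_7^47 x·e^(−x/52) dx = 596.606.
Boundary: ½(f(7) + f(47)) = ½(6.11836 + 19.0354) = 12.5769.
Running total after boundary: 609.183.
k=1: B_{2}/(2)! × [f^{(1)}(47) − f^{(1)}(7)] = 1/12 × (0.0389432 − 0.756391) = -0.0597873.
After k=1: 609.123.
k=2: B_{4}/(4)! × [f^{(3)}(47) − f^{(3)}(7)] = −1/720 × (0.000313965 − 0.000926219) = 8.50352e-07.
After k=2: 609.123.
k=3: B_{6}/(6)! × [f^{(5)}(47) − f^{(5)}(7)] = 1/30240 × (2.26896e-07 − 5.81622e-07) = -1.17304e-11.
After k=3: 609.123.
k=4: B_{8}/(8)! × [f^{(7)}(47) − f^{(7)}(7)] = −1/1209600 × (1.24882e-10 − 3.03516e-10) = 1.47680e-16.

S_4 ≈ 609.123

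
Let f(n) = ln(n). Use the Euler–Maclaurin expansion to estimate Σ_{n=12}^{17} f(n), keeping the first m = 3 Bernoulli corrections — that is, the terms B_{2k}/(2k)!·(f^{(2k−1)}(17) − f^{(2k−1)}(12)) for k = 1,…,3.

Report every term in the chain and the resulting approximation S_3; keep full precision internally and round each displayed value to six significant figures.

The integral term ∫_12^17 ln(x) dx = 13.3457.
½[f(12) + f(17)] = ½[2.48491 + 2.83321] = 2.65906.
Integral + boundary = 16.0048.
Order-1 term: 1/12 · (0.0588235 − 0.0833333) = -0.00204248.
Partial sum through k=1: 16.0028.
Order-2 term: −1/720 · (0.000407083 − 0.00115741) = 1.04212e-06.
Partial sum through k=2: 16.0028.
Order-3 term: 1/30240 · (1.69031e-05 − 9.64506e-05) = -2.63054e-09.

S_3 ≈ 16.0028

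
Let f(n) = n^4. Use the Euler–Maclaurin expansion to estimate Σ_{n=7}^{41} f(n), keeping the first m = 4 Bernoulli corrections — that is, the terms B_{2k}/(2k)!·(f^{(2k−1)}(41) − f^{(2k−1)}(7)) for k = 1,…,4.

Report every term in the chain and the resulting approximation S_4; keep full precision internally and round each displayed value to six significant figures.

S_4 ≈ 2.46048e+07

The integral term ∫_7^41 x^4 dx = 2.31679e+07.
Endpoint term: (f(7) + f(41))/2 = (2401.00 + 2.82576e+06)/2 = 1.41408e+06.
So far: 2.45820e+07.
Order-1 term: 1/12 · (275684 − 1372.00) = 22859.3.
After k=1: 2.46048e+07.
Order-2 term: −1/720 · (984.000 − 168.000) = -1.13333.
After k=2: 2.46048e+07.
Order-3 term: 1/30240 · (0.00000 − 0.00000) = 0.00000.
After k=3: 2.46048e+07.
Order-4 term: −1/1209600 · (0.00000 − 0.00000) = 0.00000.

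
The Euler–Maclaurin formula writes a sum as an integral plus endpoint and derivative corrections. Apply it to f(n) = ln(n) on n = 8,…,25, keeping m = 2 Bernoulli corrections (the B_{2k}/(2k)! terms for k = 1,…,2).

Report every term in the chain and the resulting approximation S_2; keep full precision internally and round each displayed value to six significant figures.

S_2 ≈ 49.4784

Integral: ∫_8^25 ln(x) dx = 46.8364.
½[f(8) + f(25)] = ½[2.07944 + 3.21888] = 2.64916.
Integral + boundary = 49.4855.
Order-1 term: 1/12 · (0.0400000 − 0.125000) = -0.00708333.
Partial sum through k=1: 49.4784.
Order-2 term: −1/720 · (0.000128000 − 0.00390625) = 5.24757e-06.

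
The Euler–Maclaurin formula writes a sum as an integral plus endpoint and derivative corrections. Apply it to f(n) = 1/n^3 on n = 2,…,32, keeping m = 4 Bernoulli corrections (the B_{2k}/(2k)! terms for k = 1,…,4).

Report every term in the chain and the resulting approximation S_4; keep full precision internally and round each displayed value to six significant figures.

Integral: ∫_2^32 1/x^3 dx = 0.124512.
½[f(2) + f(32)] = ½[0.125000 + 3.05176e-05] = 0.0625153.
So far: 0.187027.
Order-1 term: 1/12 · (-2.86102e-06 − (-0.187500)) = 0.0156248.
After k=1: 0.202652.
Order-2 term: −1/720 · (-5.58794e-08 − (-0.937500)) = -0.00130208.
After k=2: 0.201350.
Order-3 term: 1/30240 · (-2.29193e-09 − (-9.84375)) = 0.000325521.
After k=3: 0.201675.
Order-4 term: −1/1209600 · (-1.61151e-10 − (-177.188)) = -0.000146484.

S_4 ≈ 0.201529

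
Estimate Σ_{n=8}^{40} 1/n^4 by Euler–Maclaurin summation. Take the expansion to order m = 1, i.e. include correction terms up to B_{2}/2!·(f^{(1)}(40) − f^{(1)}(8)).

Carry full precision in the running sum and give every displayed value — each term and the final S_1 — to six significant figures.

Integral: ∫_8^40 1/x^4 dx = 0.000645833.
½[f(8) + f(40)] = ½[0.000244141 + 3.90625e-07] = 0.000122266.
Running total after boundary: 0.000768099.
k=1: B_{2}/(2)! × [f^{(1)}(40) − f^{(1)}(8)] = 1/12 × (-3.90625e-08 − (-0.000122070)) = 1.01693e-05.

S_1 ≈ 0.000778268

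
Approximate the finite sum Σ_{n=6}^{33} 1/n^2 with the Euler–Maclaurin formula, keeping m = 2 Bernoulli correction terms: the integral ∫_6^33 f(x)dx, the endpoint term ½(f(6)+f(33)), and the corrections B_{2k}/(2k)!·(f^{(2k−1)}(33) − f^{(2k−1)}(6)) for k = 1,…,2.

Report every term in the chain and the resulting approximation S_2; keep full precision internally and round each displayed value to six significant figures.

The integral term ∫_6^33 1/x^2 dx = 0.136364.
½[f(6) + f(33)] = ½[0.0277778 + 0.000918274] = 0.0143480.
So far: 0.150712.
k=1: B_{2}/(2)! × [f^{(1)}(33) − f^{(1)}(6)] = 1/12 × (-5.56529e-05 − (-0.00925926)) = 0.000766967.
After k=1: 0.151479.
k=2: B_{4}/(4)! × [f^{(3)}(33) − f^{(3)}(6)] = −1/720 × (-6.13256e-07 − (-0.00308642)) = -4.28584e-06.

S_2 ≈ 0.151474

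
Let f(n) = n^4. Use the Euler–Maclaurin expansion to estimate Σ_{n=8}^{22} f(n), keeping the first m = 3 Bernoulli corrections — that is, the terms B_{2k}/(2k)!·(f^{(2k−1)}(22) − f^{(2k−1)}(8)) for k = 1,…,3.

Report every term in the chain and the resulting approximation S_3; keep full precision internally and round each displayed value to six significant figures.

S_3 ≈ 1.14673e+06

The integral term ∫_8^22 x^4 dx = 1.02417e+06.
Endpoint term: (f(8) + f(22))/2 = (4096.00 + 234256)/2 = 119176.
So far: 1.14335e+06.
Correction k=1: B_{2}/2! · (f^{(1)}(22) − f^{(1)}(8)) = 1/12 · (42592.0 − 2048.00) = 3378.67.
After k=1: 1.14673e+06.
Correction k=2: B_{4}/4! · (f^{(3)}(22) − f^{(3)}(8)) = −1/720 · (528.000 − 192.000) = -0.466667.
After k=2: 1.14673e+06.
Correction k=3: B_{6}/6! · (f^{(5)}(22) − f^{(5)}(8)) = 1/30240 · (0.00000 − 0.00000) = 0.00000.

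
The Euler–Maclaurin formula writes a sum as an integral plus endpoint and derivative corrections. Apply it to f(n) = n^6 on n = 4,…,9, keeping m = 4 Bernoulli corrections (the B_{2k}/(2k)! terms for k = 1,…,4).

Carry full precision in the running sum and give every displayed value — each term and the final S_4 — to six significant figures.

The integral term ∫_4^9 x^6 dx = 680941.
Boundary: ½(f(4) + f(9)) = ½(4096.00 + 531441) = 267768.
Running total after boundary: 948709.
Order-1 term: 1/12 · (354294 − 6144.00) = 29012.5.
After k=1: 977722.
Order-2 term: −1/720 · (87480.0 − 7680.00) = -110.833.
After k=2: 977611.
Order-3 term: 1/30240 · (6480.00 − 2880.00) = 0.119048.
After k=3: 977611.
Order-4 term: −1/1209600 · (0.00000 − 0.00000) = 0.00000.

S_4 ≈ 977611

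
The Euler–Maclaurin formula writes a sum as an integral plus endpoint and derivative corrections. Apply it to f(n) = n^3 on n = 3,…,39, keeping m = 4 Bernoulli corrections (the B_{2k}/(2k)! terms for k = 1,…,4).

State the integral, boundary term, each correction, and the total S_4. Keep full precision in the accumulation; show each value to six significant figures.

S_4 ≈ 608391

∫_3^39 x^3 dx evaluates to 578340.
Endpoint term: (f(3) + f(39))/2 = (27.0000 + 59319.0)/2 = 29673.0.
Running total after boundary: 608013.
k=1: B_{2}/(2)! × [f^{(1)}(39) − f^{(1)}(3)] = 1/12 × (4563.00 − 27.0000) = 378.000.
Running total after k=1: 608391.
k=2: B_{4}/(4)! × [f^{(3)}(39) − f^{(3)}(3)] = −1/720 × (6.00000 − 6.00000) = 0.00000.
Running total after k=2: 608391.
k=3: B_{6}/(6)! × [f^{(5)}(39) − f^{(5)}(3)] = 1/30240 × (0.00000 − 0.00000) = 0.00000.
Running total after k=3: 608391.
k=4: B_{8}/(8)! × [f^{(7)}(39) − f^{(7)}(3)] = −1/1209600 × (0.00000 − 0.00000) = 0.00000.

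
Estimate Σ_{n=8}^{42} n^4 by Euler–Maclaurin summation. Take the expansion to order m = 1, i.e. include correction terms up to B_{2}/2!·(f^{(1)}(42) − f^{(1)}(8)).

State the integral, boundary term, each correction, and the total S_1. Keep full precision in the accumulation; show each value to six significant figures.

S_1 ≈ 2.77141e+07

Integral: ∫_8^42 x^4 dx = 2.61317e+07.
½[f(8) + f(42)] = ½[4096.00 + 3.11170e+06] = 1.55790e+06.
Integral + boundary = 2.76896e+07.
Correction k=1: B_{2}/2! · (f^{(1)}(42) − f^{(1)}(8)) = 1/12 · (296352 − 2048.00) = 24525.3.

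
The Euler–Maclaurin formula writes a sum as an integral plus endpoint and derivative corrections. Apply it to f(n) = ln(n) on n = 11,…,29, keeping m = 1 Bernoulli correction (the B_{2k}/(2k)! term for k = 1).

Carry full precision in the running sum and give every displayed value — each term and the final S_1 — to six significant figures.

S_1 ≈ 56.1526

The integral term ∫_11^29 ln(x) dx = 53.2747.
Boundary: ½(f(11) + f(29)) = ½(2.39790 + 3.36730) = 2.88260.
Running total after boundary: 56.1573.
k=1: B_{2}/(2)! × [f^{(1)}(29) − f^{(1)}(11)] = 1/12 × (0.0344828 − 0.0909091) = -0.00470219.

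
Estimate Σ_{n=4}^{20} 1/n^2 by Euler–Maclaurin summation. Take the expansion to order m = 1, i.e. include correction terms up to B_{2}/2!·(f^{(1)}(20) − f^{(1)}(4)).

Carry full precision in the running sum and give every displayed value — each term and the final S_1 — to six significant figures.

S_1 ≈ 0.235083

∫_4^20 1/x^2 dx evaluates to 0.200000.
Endpoint term: (f(4) + f(20))/2 = (0.0625000 + 0.00250000)/2 = 0.0325000.
Integral + boundary = 0.232500.
k=1: B_{2}/(2)! × [f^{(1)}(20) − f^{(1)}(4)] = 1/12 × (-0.000250000 − (-0.0312500)) = 0.00258333.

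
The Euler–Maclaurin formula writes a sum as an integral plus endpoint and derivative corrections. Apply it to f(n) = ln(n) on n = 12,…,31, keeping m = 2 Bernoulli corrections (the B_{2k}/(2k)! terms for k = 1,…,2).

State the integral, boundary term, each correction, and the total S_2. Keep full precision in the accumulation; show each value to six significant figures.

S_2 ≈ 60.5899

∫_12^31 ln(x) dx evaluates to 57.6347.
Endpoint term: (f(12) + f(31))/2 = (2.48491 + 3.43399)/2 = 2.95945.
So far: 60.5942.
Order-1 term: 1/12 · (0.0322581 − 0.0833333) = -0.00425627.
Running total after k=1: 60.5899.
Order-2 term: −1/720 · (6.71344e-05 − 0.00115741) = 1.51427e-06.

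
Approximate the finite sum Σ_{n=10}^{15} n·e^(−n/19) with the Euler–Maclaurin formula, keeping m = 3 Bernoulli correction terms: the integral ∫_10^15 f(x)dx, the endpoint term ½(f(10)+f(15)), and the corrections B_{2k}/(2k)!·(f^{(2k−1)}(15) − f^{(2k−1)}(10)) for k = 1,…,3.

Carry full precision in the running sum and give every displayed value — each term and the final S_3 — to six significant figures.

∫_10^15 x·e^(−x/19) dx evaluates to 32.1803.
Endpoint term: (f(10) + f(15))/2 = (5.90778 + 6.81126)/2 = 6.35952.
Integral + boundary = 38.5398.
k=1: B_{2}/(2)! × [f^{(1)}(15) − f^{(1)}(10)] = 1/12 × (0.0955966 − 0.279842) = -0.0153538.
Partial sum through k=1: 38.5245.
k=2: B_{4}/(4)! × [f^{(3)}(15) − f^{(3)}(10)] = −1/720 × (0.00278051 − 0.00404819) = 1.76067e-06.
Partial sum through k=2: 38.5245.
k=3: B_{6}/(6)! × [f^{(5)}(15) − f^{(5)}(10)] = 1/30240 × (1.46709e-05 − 2.02803e-05) = -1.85496e-10.

S_3 ≈ 38.5245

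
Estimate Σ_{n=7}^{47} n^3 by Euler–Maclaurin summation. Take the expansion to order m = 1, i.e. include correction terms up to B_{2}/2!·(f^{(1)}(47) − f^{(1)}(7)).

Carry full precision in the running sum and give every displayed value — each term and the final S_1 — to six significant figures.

∫_7^47 x^3 dx evaluates to 1.21932e+06.
½[f(7) + f(47)] = ½[343.000 + 103823] = 52083.0.
So far: 1.27140e+06.
Correction k=1: B_{2}/2! · (f^{(1)}(47) − f^{(1)}(7)) = 1/12 · (6627.00 − 147.000) = 540.000.

S_1 ≈ 1.27194e+06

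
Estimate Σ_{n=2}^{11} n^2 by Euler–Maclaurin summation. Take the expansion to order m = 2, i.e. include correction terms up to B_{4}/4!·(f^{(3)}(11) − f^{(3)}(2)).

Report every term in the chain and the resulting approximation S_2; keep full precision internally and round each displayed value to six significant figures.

The integral term ∫_2^11 x^2 dx = 441.000.
Boundary: ½(f(2) + f(11)) = ½(4.00000 + 121.000) = 62.5000.
Integral + boundary = 503.500.
Correction k=1: B_{2}/2! · (f^{(1)}(11) − f^{(1)}(2)) = 1/12 · (22.0000 − 4.00000) = 1.50000.
After k=1: 505.000.
Correction k=2: B_{4}/4! · (f^{(3)}(11) − f^{(3)}(2)) = −1/720 · (0.00000 − 0.00000) = 0.00000.

S_2 ≈ 505.000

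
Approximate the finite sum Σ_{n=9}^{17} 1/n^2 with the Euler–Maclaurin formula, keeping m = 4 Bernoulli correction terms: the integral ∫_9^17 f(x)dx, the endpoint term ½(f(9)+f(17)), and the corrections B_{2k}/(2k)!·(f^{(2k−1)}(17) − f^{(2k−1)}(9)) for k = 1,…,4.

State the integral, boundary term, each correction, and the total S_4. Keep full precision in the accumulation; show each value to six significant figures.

∫_9^17 1/x^2 dx evaluates to 0.0522876.
Boundary: ½(f(9) + f(17)) = ½(0.0123457 + 0.00346021) = 0.00790294.
So far: 0.0601905.
k=1: B_{2}/(2)! × [f^{(1)}(17) − f^{(1)}(9)] = 1/12 × (-0.000407083 − (-0.00274348)) = 0.000194700.
Partial sum through k=1: 0.0603852.
k=2: B_{4}/(4)! × [f^{(3)}(17) − f^{(3)}(9)] = −1/720 × (-1.69031e-05 − (-0.000406442)) = -5.41026e-07.
Partial sum through k=2: 0.0603847.
k=3: B_{6}/(6)! × [f^{(5)}(17) − f^{(5)}(9)] = 1/30240 × (-1.75465e-06 − (-0.000150534)) = 4.91996e-09.
Partial sum through k=3: 0.0603847.
k=4: B_{8}/(8)! × [f^{(7)}(17) − f^{(7)}(9)] = −1/1209600 × (-3.40001e-07 − (-0.000104073)) = -8.57581e-11.

S_4 ≈ 0.0603847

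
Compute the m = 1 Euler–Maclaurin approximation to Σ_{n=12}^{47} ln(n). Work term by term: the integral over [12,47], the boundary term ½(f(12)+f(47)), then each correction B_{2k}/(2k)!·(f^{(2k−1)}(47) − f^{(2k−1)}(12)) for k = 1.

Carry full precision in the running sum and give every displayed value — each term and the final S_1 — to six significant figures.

The integral term ∫_12^47 ln(x) dx = 116.138.
Endpoint term: (f(12) + f(47))/2 = (2.48491 + 3.85015)/2 = 3.16753.
Running total after boundary: 119.306.
Order-1 term: 1/12 · (0.0212766 − 0.0833333) = -0.00517139.

S_1 ≈ 119.300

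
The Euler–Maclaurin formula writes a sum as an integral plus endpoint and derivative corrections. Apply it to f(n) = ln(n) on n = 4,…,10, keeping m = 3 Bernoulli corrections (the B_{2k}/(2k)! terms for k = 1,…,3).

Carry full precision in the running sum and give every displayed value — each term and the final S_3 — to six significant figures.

S_3 ≈ 13.3127

∫_4^10 ln(x) dx evaluates to 11.4807.
½[f(4) + f(10)] = ½[1.38629 + 2.30259] = 1.84444.
Integral + boundary = 13.3251.
k=1: B_{2}/(2)! × [f^{(1)}(10) − f^{(1)}(4)] = 1/12 × (0.100000 − 0.250000) = -0.0125000.
Partial sum through k=1: 13.3126.
k=2: B_{4}/(4)! × [f^{(3)}(10) − f^{(3)}(4)] = −1/720 × (0.00200000 − 0.0312500) = 4.06250e-05.
Partial sum through k=2: 13.3127.
k=3: B_{6}/(6)! × [f^{(5)}(10) − f^{(5)}(4)] = 1/30240 × (0.000240000 − 0.0234375) = -7.67113e-07.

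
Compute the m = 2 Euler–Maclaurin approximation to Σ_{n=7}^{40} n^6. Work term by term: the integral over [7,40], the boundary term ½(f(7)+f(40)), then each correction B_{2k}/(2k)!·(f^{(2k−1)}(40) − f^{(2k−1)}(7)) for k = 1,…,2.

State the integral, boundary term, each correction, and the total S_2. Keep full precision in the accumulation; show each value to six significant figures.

S_2 ≈ 2.55048e+10

∫_7^40 x^6 dx evaluates to 2.34056e+10.
Boundary: ½(f(7) + f(40)) = ½(117649 + 4.09600e+09) = 2.04806e+09.
Running total after boundary: 2.54537e+10.
k=1: B_{2}/(2)! × [f^{(1)}(40) − f^{(1)}(7)] = 1/12 × (6.14400e+08 − 100842) = 5.11916e+07.
After k=1: 2.55048e+10.
k=2: B_{4}/(4)! × [f^{(3)}(40) − f^{(3)}(7)] = −1/720 × (7.68000e+06 − 41160.0) = -10609.5.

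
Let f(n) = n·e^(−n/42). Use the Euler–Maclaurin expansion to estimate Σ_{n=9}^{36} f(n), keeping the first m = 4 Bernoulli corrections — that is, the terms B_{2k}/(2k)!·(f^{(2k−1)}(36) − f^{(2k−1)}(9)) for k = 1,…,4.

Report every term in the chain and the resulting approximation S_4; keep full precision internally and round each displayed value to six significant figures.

S_4 ≈ 349.824

∫_9^36 x·e^(−x/42) dx evaluates to 338.601.
½[f(9) + f(36)] = ½[7.26406 + 15.2774] = 11.2707.
So far: 349.872.
k=1: B_{2}/(2)! × [f^{(1)}(36) − f^{(1)}(9)] = 1/12 × (0.0606247 − 0.634164) = -0.0477949.
After k=1: 349.824.
k=2: B_{4}/(4)! × [f^{(3)}(36) − f^{(3)}(9)] = −1/720 × (0.000515516 − 0.00127460) = 1.05429e-06.
After k=2: 349.824.
k=3: B_{6}/(6)! × [f^{(5)}(36) − f^{(5)}(9)] = 1/30240 × (5.65003e-07 − 1.24133e-06) = -2.23653e-11.
After k=3: 349.824.
k=4: B_{8}/(8)! × [f^{(7)}(36) − f^{(7)}(9)] = −1/1209600 × (4.74922e-10 − 9.97784e-10) = 4.32261e-16.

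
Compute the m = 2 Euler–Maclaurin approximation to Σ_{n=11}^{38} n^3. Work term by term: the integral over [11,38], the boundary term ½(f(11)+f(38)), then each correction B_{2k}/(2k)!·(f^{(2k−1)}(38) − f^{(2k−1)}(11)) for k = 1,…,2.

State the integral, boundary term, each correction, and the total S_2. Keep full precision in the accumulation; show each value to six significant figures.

S_2 ≈ 546056

Integral: ∫_11^38 x^3 dx = 517624.
Boundary: ½(f(11) + f(38)) = ½(1331.00 + 54872.0) = 28101.5.
Running total after boundary: 545725.
k=1: B_{2}/(2)! × [f^{(1)}(38) − f^{(1)}(11)] = 1/12 × (4332.00 − 363.000) = 330.750.
After k=1: 546056.
k=2: B_{4}/(4)! × [f^{(3)}(38) − f^{(3)}(11)] = −1/720 × (6.00000 − 6.00000) = 0.00000.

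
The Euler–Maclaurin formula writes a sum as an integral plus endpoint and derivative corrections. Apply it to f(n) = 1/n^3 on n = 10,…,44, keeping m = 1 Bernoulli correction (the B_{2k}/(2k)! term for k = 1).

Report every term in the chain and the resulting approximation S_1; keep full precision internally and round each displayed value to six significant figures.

∫_10^44 1/x^3 dx evaluates to 0.00474174.
Endpoint term: (f(10) + f(44))/2 = (0.00100000 + 1.17393e-05)/2 = 0.000505870.
Running total after boundary: 0.00524761.
k=1: B_{2}/(2)! × [f^{(1)}(44) − f^{(1)}(10)] = 1/12 × (-8.00406e-07 − (-0.000300000)) = 2.49333e-05.

S_1 ≈ 0.00527254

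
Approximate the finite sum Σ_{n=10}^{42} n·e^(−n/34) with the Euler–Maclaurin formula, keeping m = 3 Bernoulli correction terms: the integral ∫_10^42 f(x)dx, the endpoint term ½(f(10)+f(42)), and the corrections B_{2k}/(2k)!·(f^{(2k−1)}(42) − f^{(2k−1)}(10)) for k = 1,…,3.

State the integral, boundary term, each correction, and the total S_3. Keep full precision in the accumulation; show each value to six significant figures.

The integral term ∫_10^42 x·e^(−x/34) dx = 363.506.
Boundary: ½(f(10) + f(42)) = ½(7.45189 + 12.2115) = 9.83168.
So far: 373.338.
Order-1 term: 1/12 · (-0.0684116 − 0.526016) = -0.0495356.
Partial sum through k=1: 373.289.
Order-2 term: −1/720 · (0.000443847 − 0.00174428) = 1.80616e-06.
Partial sum through k=2: 373.289.
Order-3 term: 1/30240 · (8.19094e-07 − 2.62417e-06) = -5.96916e-11.

S_3 ≈ 373.289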